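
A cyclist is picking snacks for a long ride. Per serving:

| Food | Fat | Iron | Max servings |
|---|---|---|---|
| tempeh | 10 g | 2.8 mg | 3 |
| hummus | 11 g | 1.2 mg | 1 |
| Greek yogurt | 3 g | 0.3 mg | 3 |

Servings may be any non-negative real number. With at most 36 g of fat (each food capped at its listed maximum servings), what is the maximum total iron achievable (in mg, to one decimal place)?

9.1 mg

Iron per g fat: tempeh 0.28, hummus 0.1091, Greek yogurt 0.1.
Take 3 servings of tempeh: uses 30 g fat, +8.4 mg iron (running total 8.4 mg).
Take 0.5455 servings of hummus: uses 6 g fat, +0.7 mg iron (running total 9.1 mg).
Filling greedily by iron-per-g fat is optimal for one linear limit, giving 9.1 mg.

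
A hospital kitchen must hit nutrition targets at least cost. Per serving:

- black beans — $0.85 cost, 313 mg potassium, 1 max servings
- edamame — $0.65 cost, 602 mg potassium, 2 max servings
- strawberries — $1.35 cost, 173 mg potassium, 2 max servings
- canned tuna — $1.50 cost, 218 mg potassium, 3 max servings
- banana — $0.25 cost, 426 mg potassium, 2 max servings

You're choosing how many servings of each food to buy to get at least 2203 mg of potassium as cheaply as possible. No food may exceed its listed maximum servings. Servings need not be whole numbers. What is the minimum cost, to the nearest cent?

$2.20

Cost per mg of potassium: banana $0.0006, edamame $0.0011, black beans $0.0027, canned tuna $0.0069, strawberries $0.0078.
Take 2 servings of banana: +852.0 mg potassium for $0.50 (total $0.50, still need 1351.0 mg).
Take 2 servings of edamame: +1204.0 mg potassium for $1.30 (total $1.80, still need 147.0 mg).
Take 0.4696 servings of black beans: +147.0 mg potassium for $0.40 (total $2.20, still need 0.0 mg).
Filling from the cheapest source first is optimal under one linear minimum: $2.20.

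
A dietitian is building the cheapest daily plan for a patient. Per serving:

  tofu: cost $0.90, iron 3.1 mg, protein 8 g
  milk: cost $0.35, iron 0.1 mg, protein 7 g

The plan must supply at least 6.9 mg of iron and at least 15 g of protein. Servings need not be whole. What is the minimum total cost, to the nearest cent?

Two binding constraints pin down two serving amounts, so the optimal mix uses at most two foods. The candidates are each food alone (scaled to the tighter of iron/protein) and each pair with both constraints tight.
tofu only: max(6.9/3.1, 15/8) = 2.226 servings → $2.00.
milk only: max(6.9/0.1, 15/7) = 69 servings → $24.15.
tofu + milk with both targets exact would need a negative amount; discard.
The minimum over all feasible corners is $2.00.

$2.00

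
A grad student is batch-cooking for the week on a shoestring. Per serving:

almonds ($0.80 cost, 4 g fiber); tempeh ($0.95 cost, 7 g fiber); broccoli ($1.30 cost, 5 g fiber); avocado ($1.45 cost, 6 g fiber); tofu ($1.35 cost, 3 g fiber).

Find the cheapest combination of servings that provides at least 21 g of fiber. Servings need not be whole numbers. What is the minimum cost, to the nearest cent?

Cost per g of fiber: tempeh $0.1357, almonds $0.2000, avocado $0.2417, broccoli $0.2600, tofu $0.4500.
With no serving limits, use only tempeh: 21 g / 7 g = 3 servings × $0.95 = $2.85.

$2.85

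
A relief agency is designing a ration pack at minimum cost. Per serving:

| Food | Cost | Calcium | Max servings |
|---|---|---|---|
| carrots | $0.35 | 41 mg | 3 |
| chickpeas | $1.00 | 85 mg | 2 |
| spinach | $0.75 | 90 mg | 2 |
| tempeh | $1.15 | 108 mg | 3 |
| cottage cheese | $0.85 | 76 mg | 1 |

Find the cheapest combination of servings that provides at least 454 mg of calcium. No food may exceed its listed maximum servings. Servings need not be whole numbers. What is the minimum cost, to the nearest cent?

Cost per mg of calcium: spinach $0.0083, carrots $0.0085, tempeh $0.0106, cottage cheese $0.0112, chickpeas $0.0118.
Take 2 servings of spinach: +180.0 mg calcium for $1.50 (total $1.50, still need 274.0 mg).
Take 3 servings of carrots: +123.0 mg calcium for $1.05 (total $2.55, still need 151.0 mg).
Take 1.398 servings of tempeh: +151.0 mg calcium for $1.61 (total $4.16, still need 0.0 mg).
Greedy by cheapest-per-mg is optimal for a single linear constraint, so the minimum cost is $4.16.

$4.16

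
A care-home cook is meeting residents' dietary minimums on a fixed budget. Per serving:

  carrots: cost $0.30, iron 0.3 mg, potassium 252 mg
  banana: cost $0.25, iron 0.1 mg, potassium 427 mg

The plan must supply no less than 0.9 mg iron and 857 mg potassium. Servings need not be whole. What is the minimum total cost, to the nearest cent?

With two linear requirements the optimum uses one or two foods; enumerate the corners.
carrots only: max(0.9/0.3, 857/252) = 3.401 servings → $1.02.
banana only: max(0.9/0.1, 857/427) = 9 servings → $2.25.
carrots + banana with both tight: 2.902 servings and 0.2945 servings → $0.94.
So the least-cost plan costs $0.94.

$0.94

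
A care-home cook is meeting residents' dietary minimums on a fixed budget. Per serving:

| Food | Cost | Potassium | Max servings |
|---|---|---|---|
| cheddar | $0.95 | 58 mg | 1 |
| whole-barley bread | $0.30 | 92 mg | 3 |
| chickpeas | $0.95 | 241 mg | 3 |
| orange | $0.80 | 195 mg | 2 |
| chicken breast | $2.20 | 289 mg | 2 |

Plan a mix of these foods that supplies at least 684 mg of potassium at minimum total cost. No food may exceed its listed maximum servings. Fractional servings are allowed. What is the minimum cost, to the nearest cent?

$2.51

Cost per mg of potassium: whole-barley bread $0.0033, chickpeas $0.0039, orange $0.0041, chicken breast $0.0076, cheddar $0.0164.
Take 3 servings of whole-barley bread: +276.0 mg potassium for $0.90 (total $0.90, still need 408.0 mg).
Take 1.693 servings of chickpeas: +408.0 mg potassium for $1.61 (total $2.51, still need 0.0 mg).
Greedy by cheapest-per-mg is optimal for a single linear constraint, so the minimum cost is $2.51.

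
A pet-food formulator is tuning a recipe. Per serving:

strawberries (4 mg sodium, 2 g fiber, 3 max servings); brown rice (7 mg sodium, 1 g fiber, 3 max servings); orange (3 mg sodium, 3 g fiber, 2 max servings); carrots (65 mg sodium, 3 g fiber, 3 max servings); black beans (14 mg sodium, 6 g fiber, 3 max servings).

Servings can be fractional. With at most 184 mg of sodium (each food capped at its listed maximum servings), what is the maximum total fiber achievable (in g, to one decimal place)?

Fiber per mg sodium: orange 1, strawberries 0.5, black beans 0.4286, brown rice 0.1429, carrots 0.04615.
Take 2 servings of orange: uses 6 mg sodium, +6.0 g fiber (running total 6.0 g).
Take 3 servings of strawberries: uses 12 mg sodium, +6.0 g fiber (running total 12.0 g).
Take 3 servings of black beans: uses 42 mg sodium, +18.0 g fiber (running total 30.0 g).
Take 3 servings of brown rice: uses 21 mg sodium, +3.0 g fiber (running total 33.0 g).
Take 1.585 servings of carrots: uses 103 mg sodium, +4.8 g fiber (running total 37.8 g).
Filling greedily by fiber-per-mg sodium is optimal for one linear limit, giving 37.8 g.

37.8 g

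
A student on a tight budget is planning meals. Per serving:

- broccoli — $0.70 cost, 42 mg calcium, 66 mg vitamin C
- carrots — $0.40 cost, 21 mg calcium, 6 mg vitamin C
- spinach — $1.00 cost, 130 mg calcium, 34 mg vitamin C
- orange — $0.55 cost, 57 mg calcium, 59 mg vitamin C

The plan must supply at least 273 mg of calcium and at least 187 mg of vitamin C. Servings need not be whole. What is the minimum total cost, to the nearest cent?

This is a tiny linear program; its minimum lies at a vertex of the feasible set. List the vertices and price them.
broccoli only: max(273/42, 187/66) = 6.5 servings → $4.55.
carrots only: max(273/21, 187/6) = 31.17 servings → $12.47.
spinach only: max(273/130, 187/34) = 5.5 servings → $5.50.
orange only: max(273/57, 187/59) = 4.789 servings → $2.63.
broccoli + carrots with both tight: 2.019 servings and 8.963 servings → $5.00.
broccoli + spinach with both tight: 2.101 servings and 1.421 servings → $2.89.
broccoli + orange with both targets exact would need a negative amount; discard.
carrots + spinach: the both-tight solution has a negative serving — not a feasible corner.
carrots + orange with both tight: 6.074 servings and 2.552 servings → $3.83.
spinach + orange with both tight: 0.9505 servings and 2.622 servings → $2.39.
The minimum over all feasible corners is $2.39.

$2.39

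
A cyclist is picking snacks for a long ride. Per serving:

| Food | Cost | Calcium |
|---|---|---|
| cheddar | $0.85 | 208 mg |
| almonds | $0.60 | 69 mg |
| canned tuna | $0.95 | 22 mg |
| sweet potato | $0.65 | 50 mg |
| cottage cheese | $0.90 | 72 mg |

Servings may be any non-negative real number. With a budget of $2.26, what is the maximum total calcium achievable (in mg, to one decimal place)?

Calcium per dollar: cheddar 244.7, almonds 115, cottage cheese 80, sweet potato 76.92, canned tuna 23.16.
With no serving limits, spend the whole cost allowance on cheddar: $2.26 / $0.85 × 208 mg = 553.0 mg.

553.0 mg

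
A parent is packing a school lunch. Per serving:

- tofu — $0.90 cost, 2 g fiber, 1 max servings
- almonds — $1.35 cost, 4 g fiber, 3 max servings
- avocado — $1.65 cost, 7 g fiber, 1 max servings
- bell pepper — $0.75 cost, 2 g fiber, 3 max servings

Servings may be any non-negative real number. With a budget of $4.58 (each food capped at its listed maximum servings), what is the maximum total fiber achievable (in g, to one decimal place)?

15.7 g

Fiber per dollar: avocado 4.242, almonds 2.963, bell pepper 2.667, tofu 2.222.
Take 1 serving of avocado: spends $1.65, +7.0 g fiber (running total 7.0 g).
Take 2.17 servings of almonds: spends $2.93, +8.7 g fiber (running total 15.7 g).
Filling greedily by fiber-per-dollar is optimal for one linear limit, giving 15.7 g.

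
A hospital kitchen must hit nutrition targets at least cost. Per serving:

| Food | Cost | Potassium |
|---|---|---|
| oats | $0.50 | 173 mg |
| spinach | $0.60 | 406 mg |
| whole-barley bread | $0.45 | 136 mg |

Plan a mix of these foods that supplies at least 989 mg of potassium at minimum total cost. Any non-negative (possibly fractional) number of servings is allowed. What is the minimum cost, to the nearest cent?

$1.46

Cost per mg of potassium: spinach $0.0015, oats $0.0029, whole-barley bread $0.0033.
With no serving limits, use only spinach: 989 mg / 406 mg = 2.436 servings × $0.60 = $1.46.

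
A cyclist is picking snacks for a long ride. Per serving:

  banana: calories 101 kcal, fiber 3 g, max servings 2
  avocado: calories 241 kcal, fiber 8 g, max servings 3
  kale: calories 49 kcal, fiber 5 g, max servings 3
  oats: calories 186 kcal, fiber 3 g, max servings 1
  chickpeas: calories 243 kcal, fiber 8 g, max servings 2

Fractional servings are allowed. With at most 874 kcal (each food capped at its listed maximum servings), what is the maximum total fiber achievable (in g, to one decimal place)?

39.1 g

Fiber per kcal: kale 0.102, avocado 0.0332, chickpeas 0.03292, banana 0.0297, oats 0.01613.
Take 3 servings of kale: uses 147 kcal, +15.0 g fiber (running total 15.0 g).
Take 3 servings of avocado: uses 723 kcal, +24.0 g fiber (running total 39.0 g).
Take 0.01646 servings of chickpeas: uses 4 kcal, +0.1 g fiber (running total 39.1 g).
Greedy by best ratio exhausts the calories allowance optimally: 39.1 g.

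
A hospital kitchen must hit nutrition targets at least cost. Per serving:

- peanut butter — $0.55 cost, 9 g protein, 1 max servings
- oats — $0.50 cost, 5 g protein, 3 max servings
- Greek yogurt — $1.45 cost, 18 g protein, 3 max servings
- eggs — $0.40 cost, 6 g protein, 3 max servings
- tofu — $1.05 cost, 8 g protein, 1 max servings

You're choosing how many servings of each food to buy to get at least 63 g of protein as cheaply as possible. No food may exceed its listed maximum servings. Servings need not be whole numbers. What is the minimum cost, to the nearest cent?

$4.65

Cost per g of protein: peanut butter $0.0611, eggs $0.0667, Greek yogurt $0.0806, oats $0.1000, tofu $0.1313.
Take 1 serving of peanut butter: +9.0 g protein for $0.55 (total $0.55, still need 54.0 g).
Take 3 servings of eggs: +18.0 g protein for $1.20 (total $1.75, still need 36.0 g).
Take 2 servings of Greek yogurt: +36.0 g protein for $2.90 (total $4.65, still need 0.0 g).
Greedy by cheapest-per-g is optimal for a single linear constraint, so the minimum cost is $4.65.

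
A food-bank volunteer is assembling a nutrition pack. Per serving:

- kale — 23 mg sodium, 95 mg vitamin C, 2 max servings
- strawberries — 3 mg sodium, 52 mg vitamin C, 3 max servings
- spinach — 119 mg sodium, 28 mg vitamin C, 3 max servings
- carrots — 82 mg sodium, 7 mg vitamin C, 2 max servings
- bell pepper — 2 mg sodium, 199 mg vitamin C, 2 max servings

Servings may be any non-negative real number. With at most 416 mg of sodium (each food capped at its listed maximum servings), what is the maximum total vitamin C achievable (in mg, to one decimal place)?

828.0 mg

Vitamin C per mg sodium: bell pepper 99.5, strawberries 17.33, kale 4.13, spinach 0.2353, carrots 0.08537.
Take 2 servings of bell pepper: uses 4 mg sodium, +398.0 mg vitamin C (running total 398.0 mg).
Take 3 servings of strawberries: uses 9 mg sodium, +156.0 mg vitamin C (running total 554.0 mg).
Take 2 servings of kale: uses 46 mg sodium, +190.0 mg vitamin C (running total 744.0 mg).
Take 3 servings of spinach: uses 357 mg sodium, +84.0 mg vitamin C (running total 828.0 mg).
Greedy by best ratio exhausts the sodium allowance optimally: 828.0 mg.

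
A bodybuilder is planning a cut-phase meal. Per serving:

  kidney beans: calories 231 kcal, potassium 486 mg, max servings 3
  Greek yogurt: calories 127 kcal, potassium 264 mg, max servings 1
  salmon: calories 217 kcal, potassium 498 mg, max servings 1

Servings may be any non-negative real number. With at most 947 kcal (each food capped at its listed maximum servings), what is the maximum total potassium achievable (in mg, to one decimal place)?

2032.9 mg

Potassium per kcal: salmon 2.295, kidney beans 2.104, Greek yogurt 2.079.
Take 1 serving of salmon: uses 217 kcal, +498.0 mg potassium (running total 498.0 mg).
Take 3 servings of kidney beans: uses 693 kcal, +1458.0 mg potassium (running total 1956.0 mg).
Take 0.2913 servings of Greek yogurt: uses 37 kcal, +76.9 mg potassium (running total 2032.9 mg).
Filling greedily by potassium-per-kcal is optimal for one linear limit, giving 2032.9 mg.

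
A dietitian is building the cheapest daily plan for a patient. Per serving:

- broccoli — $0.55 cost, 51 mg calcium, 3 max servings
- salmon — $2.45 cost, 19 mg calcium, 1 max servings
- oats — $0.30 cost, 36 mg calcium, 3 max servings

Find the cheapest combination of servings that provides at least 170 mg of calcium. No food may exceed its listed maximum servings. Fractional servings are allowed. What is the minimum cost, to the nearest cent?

$1.57

Cost per mg of calcium: oats $0.0083, broccoli $0.0108, salmon $0.1289.
Take 3 servings of oats: +108.0 mg calcium for $0.90 (total $0.90, still need 62.0 mg).
Take 1.216 servings of broccoli: +62.0 mg calcium for $0.67 (total $1.57, still need 0.0 mg).
Filling from the cheapest source first is optimal under one linear minimum: $1.57.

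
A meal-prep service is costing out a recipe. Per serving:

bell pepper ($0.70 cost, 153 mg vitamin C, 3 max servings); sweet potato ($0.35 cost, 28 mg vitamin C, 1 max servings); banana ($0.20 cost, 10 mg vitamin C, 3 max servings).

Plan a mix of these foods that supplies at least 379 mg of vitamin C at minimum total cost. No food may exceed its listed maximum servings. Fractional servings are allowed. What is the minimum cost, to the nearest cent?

Cost per mg of vitamin C: bell pepper $0.0046, sweet potato $0.0125, banana $0.0200.
Take 2.477 servings of bell pepper: +379.0 mg vitamin C for $1.73 (total $1.73, still need 0.0 mg).
Filling from the cheapest source first is optimal under one linear minimum: $1.73.

$1.73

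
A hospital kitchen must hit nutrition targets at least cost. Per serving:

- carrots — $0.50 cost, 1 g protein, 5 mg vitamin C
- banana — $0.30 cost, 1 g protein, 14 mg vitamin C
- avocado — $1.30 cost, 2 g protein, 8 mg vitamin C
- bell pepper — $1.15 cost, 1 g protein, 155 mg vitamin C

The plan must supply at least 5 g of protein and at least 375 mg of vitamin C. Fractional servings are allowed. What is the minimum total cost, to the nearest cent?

For a min-cost LP with two ≥-constraints, a basic feasible solution has at most two positive variables.
carrots only: max(5/1, 375/5) = 75 servings → $37.50.
banana only: max(5/1, 375/14) = 26.79 servings → $8.04.
avocado only: max(5/2, 375/8) = 46.88 servings → $60.94.
bell pepper only: max(5/1, 375/155) = 5 servings → $5.75.
carrots + banana: intersection lies outside the first quadrant.
carrots + avocado: intersection lies outside the first quadrant.
carrots + bell pepper with both tight: 2.667 servings and 2.333 servings → $4.02.
banana + avocado: the both-tight solution has a negative serving — not a feasible corner.
banana + bell pepper with both tight: 2.837 servings and 2.163 servings → $3.34.
avocado + bell pepper with both tight: 1.325 servings and 2.351 servings → $4.43.
So the least-cost plan costs $3.34.

$3.34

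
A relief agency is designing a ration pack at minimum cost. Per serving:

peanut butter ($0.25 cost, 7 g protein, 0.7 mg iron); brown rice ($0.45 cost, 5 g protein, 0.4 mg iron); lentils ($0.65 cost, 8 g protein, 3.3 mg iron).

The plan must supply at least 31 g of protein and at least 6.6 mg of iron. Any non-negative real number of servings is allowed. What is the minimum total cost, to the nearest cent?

With two linear requirements the optimum uses one or two foods; enumerate the corners.
peanut butter only: max(31/7, 6.6/0.7) = 9.429 servings → $2.36.
brown rice only: max(31/5, 6.6/0.4) = 16.5 servings → $7.42.
lentils only: max(31/8, 6.6/3.3) = 3.875 servings → $2.52.
peanut butter + brown rice: intersection lies outside the first quadrant.
peanut butter + lentils with both tight: 2.829 servings and 1.4 servings → $1.62.
brown rice + lentils with both tight: 3.722 servings and 1.549 servings → $2.68.
The minimum over all feasible corners is $1.62.

$1.62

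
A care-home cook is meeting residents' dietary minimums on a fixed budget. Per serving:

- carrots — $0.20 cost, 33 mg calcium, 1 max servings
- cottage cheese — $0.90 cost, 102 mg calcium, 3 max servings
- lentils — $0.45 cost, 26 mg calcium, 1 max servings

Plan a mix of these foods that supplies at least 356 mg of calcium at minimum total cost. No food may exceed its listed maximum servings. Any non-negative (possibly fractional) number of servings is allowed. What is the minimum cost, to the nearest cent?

$3.19

Cost per mg of calcium: carrots $0.0061, cottage cheese $0.0088, lentils $0.0173.
Take 1 serving of carrots: +33.0 mg calcium for $0.20 (total $0.20, still need 323.0 mg).
Take 3 servings of cottage cheese: +306.0 mg calcium for $2.70 (total $2.90, still need 17.0 mg).
Take 0.6538 servings of lentils: +17.0 mg calcium for $0.29 (total $3.19, still need 0.0 mg).
Greedy by cheapest-per-mg is optimal for a single linear constraint, so the minimum cost is $3.19.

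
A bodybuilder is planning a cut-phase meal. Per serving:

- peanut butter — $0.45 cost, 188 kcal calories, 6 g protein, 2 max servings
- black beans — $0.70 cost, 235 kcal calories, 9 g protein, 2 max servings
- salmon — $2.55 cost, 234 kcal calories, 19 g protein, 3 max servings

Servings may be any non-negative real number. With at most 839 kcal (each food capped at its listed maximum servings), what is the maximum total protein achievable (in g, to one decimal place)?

Protein per kcal: salmon 0.0812, black beans 0.0383, peanut butter 0.03191.
Take 3 servings of salmon: uses 702 kcal, +57.0 g protein (running total 57.0 g).
Take 0.583 servings of black beans: uses 137 kcal, +5.2 g protein (running total 62.2 g).
Greedy by best ratio exhausts the calories allowance optimally: 62.2 g.

62.2 g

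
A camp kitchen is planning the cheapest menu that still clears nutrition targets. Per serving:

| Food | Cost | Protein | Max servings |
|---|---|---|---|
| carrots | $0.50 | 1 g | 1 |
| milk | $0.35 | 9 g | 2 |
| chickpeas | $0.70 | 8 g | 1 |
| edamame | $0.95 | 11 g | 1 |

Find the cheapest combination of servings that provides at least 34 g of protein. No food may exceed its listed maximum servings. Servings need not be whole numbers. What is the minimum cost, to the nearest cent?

Cost per g of protein: milk $0.0389, edamame $0.0864, chickpeas $0.0875, carrots $0.5000.
Take 2 servings of milk: +18.0 g protein for $0.70 (total $0.70, still need 16.0 g).
Take 1 serving of edamame: +11.0 g protein for $0.95 (total $1.65, still need 5.0 g).
Take 0.625 servings of chickpeas: +5.0 g protein for $0.44 (total $2.09, still need 0.0 g).
Filling from the cheapest source first is optimal under one linear minimum: $2.09.

$2.09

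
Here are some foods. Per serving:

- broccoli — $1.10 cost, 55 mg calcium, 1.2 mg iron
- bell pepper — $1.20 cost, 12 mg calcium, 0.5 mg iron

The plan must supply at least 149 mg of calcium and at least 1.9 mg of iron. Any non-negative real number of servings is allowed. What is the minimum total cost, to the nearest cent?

Two binding constraints pin down two serving amounts, so the optimal mix uses at most two foods. The candidates are each food alone (scaled to the tighter of calcium/iron) and each pair with both constraints tight.
broccoli only: max(149/55, 1.9/1.2) = 2.709 servings → $2.98.
bell pepper only: max(149/12, 1.9/0.5) = 12.42 servings → $14.90.
broccoli + bell pepper: intersection lies outside the first quadrant.
Cheapest feasible corner: $2.98.

$2.98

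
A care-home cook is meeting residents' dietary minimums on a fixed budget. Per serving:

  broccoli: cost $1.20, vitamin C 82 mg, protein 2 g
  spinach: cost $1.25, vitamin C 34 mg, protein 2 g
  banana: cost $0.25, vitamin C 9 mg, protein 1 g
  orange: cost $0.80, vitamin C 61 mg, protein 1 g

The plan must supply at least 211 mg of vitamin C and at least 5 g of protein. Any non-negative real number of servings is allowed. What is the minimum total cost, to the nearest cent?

$3.01

An LP optimum is at a vertex; with two nutrient constraints at most two foods are used. Check each candidate.
broccoli only: max(211/82, 5/2) = 2.573 servings → $3.09.
spinach only: max(211/34, 5/2) = 6.206 servings → $7.76.
banana only: max(211/9, 5/1) = 23.44 servings → $5.86.
orange only: max(211/61, 5/1) = 5 servings → $4.00.
broccoli + spinach with both targets exact would need a negative amount; discard.
broccoli + banana: intersection lies outside the first quadrant.
broccoli + orange with both tight: 2.35 servings and 0.3 servings → $3.06.
spinach + banana: the both-tight solution has a negative serving — not a feasible corner.
spinach + orange with both tight: 1.068 servings and 2.864 servings → $3.63.
banana + orange with both tight: 1.808 servings and 3.192 servings → $3.01.
Cheapest feasible corner: $3.01.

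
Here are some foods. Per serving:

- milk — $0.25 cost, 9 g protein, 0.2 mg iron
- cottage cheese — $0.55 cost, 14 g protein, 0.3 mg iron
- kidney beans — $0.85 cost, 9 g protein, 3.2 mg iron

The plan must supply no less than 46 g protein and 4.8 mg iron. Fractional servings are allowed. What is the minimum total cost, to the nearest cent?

milk only: max(46/9, 4.8/0.2) = 24 servings → $6.00.
cottage cheese only: max(46/14, 4.8/0.3) = 16 servings → $8.80.
kidney beans only: max(46/9, 4.8/3.2) = 5.111 servings → $4.34.
milk + cottage cheese with both targets exact would need a negative amount; discard.
milk + kidney beans with both tight: 3.852 servings and 1.259 servings → $2.03.
cottage cheese + kidney beans with both tight: 2.47 servings and 1.268 servings → $2.44.
Cheapest feasible corner: $2.03.

$2.03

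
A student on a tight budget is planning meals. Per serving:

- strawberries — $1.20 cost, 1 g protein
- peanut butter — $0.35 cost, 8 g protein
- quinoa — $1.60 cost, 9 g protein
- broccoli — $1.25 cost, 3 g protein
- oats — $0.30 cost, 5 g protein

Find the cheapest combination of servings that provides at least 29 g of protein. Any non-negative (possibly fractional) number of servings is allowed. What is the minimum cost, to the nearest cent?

Cost per g of protein: peanut butter $0.0437, oats $0.0600, quinoa $0.1778, broccoli $0.4167, strawberries $1.2000.
With no serving limits, use only peanut butter: 29 g / 8 g = 3.625 servings × $0.35 = $1.27.

$1.27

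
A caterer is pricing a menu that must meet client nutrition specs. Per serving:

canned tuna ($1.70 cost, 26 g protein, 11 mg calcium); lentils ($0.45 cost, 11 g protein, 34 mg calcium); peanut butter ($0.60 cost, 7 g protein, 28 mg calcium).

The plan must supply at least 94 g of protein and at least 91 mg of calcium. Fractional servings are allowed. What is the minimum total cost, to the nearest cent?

For a min-cost LP with two ≥-constraints, a basic feasible solution has at most two positive variables.
canned tuna only: max(94/26, 91/11) = 8.273 servings → $14.06.
lentils only: max(94/11, 91/34) = 8.545 servings → $3.85.
peanut butter only: max(94/7, 91/28) = 13.43 servings → $8.06.
canned tuna + lentils with both tight: 2.877 servings and 1.746 servings → $5.68.
canned tuna + peanut butter with both tight: 3.065 servings and 2.046 servings → $6.44.
lentils + peanut butter with both targets exact would need a negative amount; discard.
The minimum over all feasible corners is $3.85.

$3.85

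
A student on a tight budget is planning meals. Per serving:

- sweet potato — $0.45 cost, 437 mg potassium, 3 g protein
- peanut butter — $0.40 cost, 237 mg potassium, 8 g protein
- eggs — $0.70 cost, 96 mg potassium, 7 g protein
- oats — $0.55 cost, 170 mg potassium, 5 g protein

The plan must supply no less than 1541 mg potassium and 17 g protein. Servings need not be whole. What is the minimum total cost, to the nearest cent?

The cheapest plan sits at a corner of the feasible region — with two constraints it uses at most two foods.
sweet potato only: max(1541/437, 17/3) = 5.667 servings → $2.55.
peanut butter only: max(1541/237, 17/8) = 6.502 servings → $2.60.
eggs only: max(1541/96, 17/7) = 16.05 servings → $11.24.
oats only: max(1541/170, 17/5) = 9.065 servings → $4.99.
sweet potato + peanut butter with both tight: 2.98 servings and 1.008 servings → $1.74.
sweet potato + eggs with both tight: 3.304 servings and 1.013 servings → $2.20.
sweet potato + oats with both tight: 2.875 servings and 1.675 servings → $2.21.
peanut butter + eggs: the both-tight solution has a negative serving — not a feasible corner.
peanut butter + oats: the both-tight solution has a negative serving — not a feasible corner.
eggs + oats: the both-tight solution has a negative serving — not a feasible corner.
The minimum over all feasible corners is $1.74.

$1.74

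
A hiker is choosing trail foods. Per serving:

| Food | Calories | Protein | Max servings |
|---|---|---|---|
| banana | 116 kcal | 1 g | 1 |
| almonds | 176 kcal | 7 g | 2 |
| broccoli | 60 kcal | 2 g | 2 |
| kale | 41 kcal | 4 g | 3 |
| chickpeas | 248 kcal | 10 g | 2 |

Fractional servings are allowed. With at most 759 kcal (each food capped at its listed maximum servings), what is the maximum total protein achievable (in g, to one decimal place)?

37.6 g

Protein per kcal: kale 0.09756, chickpeas 0.04032, almonds 0.03977, broccoli 0.03333, banana 0.008621.
Take 3 servings of kale: uses 123 kcal, +12.0 g protein (running total 12.0 g).
Take 2 servings of chickpeas: uses 496 kcal, +20.0 g protein (running total 32.0 g).
Take 0.7955 servings of almonds: uses 140 kcal, +5.6 g protein (running total 37.6 g).
Greedy by best ratio exhausts the calories allowance optimally: 37.6 g.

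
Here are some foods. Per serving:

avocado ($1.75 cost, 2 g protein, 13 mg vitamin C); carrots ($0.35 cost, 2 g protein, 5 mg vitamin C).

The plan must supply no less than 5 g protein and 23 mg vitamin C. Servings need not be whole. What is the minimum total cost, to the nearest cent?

$1.61

Two binding constraints pin down two serving amounts, so the optimal mix uses at most two foods. The candidates are each food alone (scaled to the tighter of protein/vitamin C) and each pair with both constraints tight.
avocado only: max(5/2, 23/13) = 2.5 servings → $4.38.
carrots only: max(5/2, 23/5) = 4.6 servings → $1.61.
avocado + carrots with both tight: 1.312 servings and 1.188 servings → $2.71.
Cheapest feasible corner: $1.61.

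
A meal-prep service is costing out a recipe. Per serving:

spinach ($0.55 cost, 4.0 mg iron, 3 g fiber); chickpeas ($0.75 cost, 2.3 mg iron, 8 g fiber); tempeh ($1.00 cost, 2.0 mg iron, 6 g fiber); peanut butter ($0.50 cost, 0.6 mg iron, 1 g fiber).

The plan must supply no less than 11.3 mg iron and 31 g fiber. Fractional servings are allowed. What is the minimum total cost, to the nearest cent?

$3.11

For a min-cost LP with two ≥-constraints, a basic feasible solution has at most two positive variables.
spinach only: max(11.3/4.0, 31/3) = 10.33 servings → $5.68.
chickpeas only: max(11.3/2.3, 31/8) = 4.913 servings → $3.68.
tempeh only: max(11.3/2.0, 31/6) = 5.65 servings → $5.65.
peanut butter only: max(11.3/0.6, 31/1) = 31 servings → $15.50.
spinach + chickpeas with both tight: 0.761 servings and 3.59 servings → $3.11.
spinach + tempeh with both tight: 0.3222 servings and 5.006 servings → $5.18.
spinach + peanut butter: intersection lies outside the first quadrant.
chickpeas + tempeh: intersection lies outside the first quadrant.
chickpeas + peanut butter with both tight: 2.92 servings and 7.64 servings → $6.01.
tempeh + peanut butter with both tight: 4.562 servings and 3.625 servings → $6.38.
Cheapest feasible corner: $3.11.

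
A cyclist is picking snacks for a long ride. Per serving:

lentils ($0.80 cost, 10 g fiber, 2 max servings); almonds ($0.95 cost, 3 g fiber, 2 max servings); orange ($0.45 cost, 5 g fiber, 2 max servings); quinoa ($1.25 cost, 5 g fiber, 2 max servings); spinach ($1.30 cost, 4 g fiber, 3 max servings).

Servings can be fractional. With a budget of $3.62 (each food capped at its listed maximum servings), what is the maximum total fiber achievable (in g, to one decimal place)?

Fiber per dollar: lentils 12.5, orange 11.11, quinoa 4, almonds 3.158, spinach 3.077.
Take 2 servings of lentils: spends $1.60, +20.0 g fiber (running total 20.0 g).
Take 2 servings of orange: spends $0.90, +10.0 g fiber (running total 30.0 g).
Take 0.896 servings of quinoa: spends $1.12, +4.5 g fiber (running total 34.5 g).
Filling greedily by fiber-per-dollar is optimal for one linear limit, giving 34.5 g.

34.5 g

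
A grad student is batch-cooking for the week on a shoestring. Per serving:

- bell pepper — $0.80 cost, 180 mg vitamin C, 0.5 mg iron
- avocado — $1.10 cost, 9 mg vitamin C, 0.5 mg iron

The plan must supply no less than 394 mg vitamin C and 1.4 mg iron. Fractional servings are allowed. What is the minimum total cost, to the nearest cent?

At the optimum either one food covers both requirements or two foods hit both targets exactly; no other combination can be cheaper.
bell pepper only: max(394/180, 1.4/0.5) = 2.8 servings → $2.24.
avocado only: max(394/9, 1.4/0.5) = 43.78 servings → $48.16.
bell pepper + avocado with both tight: 2.157 servings and 0.6433 servings → $2.43.
The minimum over all feasible corners is $2.24.

$2.24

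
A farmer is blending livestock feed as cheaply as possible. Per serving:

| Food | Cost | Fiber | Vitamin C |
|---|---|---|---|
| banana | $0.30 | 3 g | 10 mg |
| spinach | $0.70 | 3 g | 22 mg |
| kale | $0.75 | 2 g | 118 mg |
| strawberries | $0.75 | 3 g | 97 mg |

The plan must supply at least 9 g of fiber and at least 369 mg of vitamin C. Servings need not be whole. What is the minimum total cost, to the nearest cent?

$2.57

The cheapest plan sits at a corner of the feasible region — with two constraints it uses at most two foods.
banana only: max(9/3, 369/10) = 36.9 servings → $11.07.
spinach only: max(9/3, 369/22) = 16.77 servings → $11.74.
kale only: max(9/2, 369/118) = 4.5 servings → $3.38.
strawberries only: max(9/3, 369/97) = 3.804 servings → $2.85.
banana + spinach with both targets exact would need a negative amount; discard.
banana + kale with both tight: 0.9701 servings and 3.045 servings → $2.57.
banana + strawberries: intersection lies outside the first quadrant.
spinach + kale with both tight: 1.045 servings and 2.932 servings → $2.93.
spinach + strawberries: the both-tight solution has a negative serving — not a feasible corner.
kale + strawberries with both tight: 1.462 servings and 2.025 servings → $2.62.
Cheapest feasible corner: $2.57.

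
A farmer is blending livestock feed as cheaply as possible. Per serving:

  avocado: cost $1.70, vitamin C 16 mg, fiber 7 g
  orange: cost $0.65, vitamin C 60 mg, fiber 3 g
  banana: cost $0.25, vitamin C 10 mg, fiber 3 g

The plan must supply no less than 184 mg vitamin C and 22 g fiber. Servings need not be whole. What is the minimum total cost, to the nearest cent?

With two linear requirements the optimum uses one or two foods; enumerate the corners.
avocado only: max(184/16, 22/7) = 11.5 servings → $19.55.
orange only: max(184/60, 22/3) = 7.333 servings → $4.77.
banana only: max(184/10, 22/3) = 18.4 servings → $4.60.
avocado + orange with both tight: 2.065 servings and 2.516 servings → $5.15.
avocado + banana: intersection lies outside the first quadrant.
orange + banana with both tight: 2.213 servings and 5.12 servings → $2.72.
The minimum over all feasible corners is $2.72.

$2.72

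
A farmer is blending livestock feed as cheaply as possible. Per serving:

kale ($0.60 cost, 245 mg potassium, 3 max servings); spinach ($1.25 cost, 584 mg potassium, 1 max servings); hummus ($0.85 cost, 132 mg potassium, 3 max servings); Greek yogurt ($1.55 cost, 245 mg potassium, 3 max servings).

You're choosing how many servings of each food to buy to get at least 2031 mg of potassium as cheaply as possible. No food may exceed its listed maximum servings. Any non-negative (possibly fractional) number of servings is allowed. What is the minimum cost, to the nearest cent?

Cost per mg of potassium: spinach $0.0021, kale $0.0024, Greek yogurt $0.0063, hummus $0.0064.
Take 1 serving of spinach: +584.0 mg potassium for $1.25 (total $1.25, still need 1447.0 mg).
Take 3 servings of kale: +735.0 mg potassium for $1.80 (total $3.05, still need 712.0 mg).
Take 2.906 servings of Greek yogurt: +712.0 mg potassium for $4.50 (total $7.55, still need 0.0 mg).
Filling from the cheapest source first is optimal under one linear minimum: $7.55.

$7.55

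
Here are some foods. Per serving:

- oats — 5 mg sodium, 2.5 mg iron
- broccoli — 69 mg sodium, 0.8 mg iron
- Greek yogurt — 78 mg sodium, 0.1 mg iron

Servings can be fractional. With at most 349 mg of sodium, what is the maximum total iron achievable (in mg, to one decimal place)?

Iron per mg sodium: oats 0.5, broccoli 0.01159, Greek yogurt 0.001282.
With no serving limits, spend the whole sodium allowance on oats: 349 mg / 5 mg × 2.5 mg = 174.5 mg.

174.5 mg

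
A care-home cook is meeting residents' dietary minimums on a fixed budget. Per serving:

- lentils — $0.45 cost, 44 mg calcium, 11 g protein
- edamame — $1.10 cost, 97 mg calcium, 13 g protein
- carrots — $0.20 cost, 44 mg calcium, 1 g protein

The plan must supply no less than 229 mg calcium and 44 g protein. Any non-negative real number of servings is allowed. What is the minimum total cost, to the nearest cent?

This is a tiny linear program; its minimum lies at a vertex of the feasible set. List the vertices and price them.
lentils only: max(229/44, 44/11) = 5.205 servings → $2.34.
edamame only: max(229/97, 44/13) = 3.385 servings → $3.72.
carrots only: max(229/44, 44/1) = 44 servings → $8.80.
lentils + edamame with both tight: 2.608 servings and 1.178 servings → $2.47.
lentils + carrots with both tight: 3.88 servings and 1.325 servings → $2.01.
edamame + carrots: the both-tight solution has a negative serving — not a feasible corner.
The minimum over all feasible corners is $2.01.

$2.01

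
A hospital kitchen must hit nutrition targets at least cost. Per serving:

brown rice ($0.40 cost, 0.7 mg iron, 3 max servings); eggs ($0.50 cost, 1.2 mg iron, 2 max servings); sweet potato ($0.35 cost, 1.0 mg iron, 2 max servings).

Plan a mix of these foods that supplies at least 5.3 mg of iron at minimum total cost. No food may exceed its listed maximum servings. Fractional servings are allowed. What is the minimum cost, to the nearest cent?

Cost per mg of iron: sweet potato $0.3500, eggs $0.4167, brown rice $0.5714.
Take 2 servings of sweet potato: +2.0 mg iron for $0.70 (total $0.70, still need 3.3 mg).
Take 2 servings of eggs: +2.4 mg iron for $1.00 (total $1.70, still need 0.9 mg).
Take 1.286 servings of brown rice: +0.9 mg iron for $0.51 (total $2.21, still need 0.0 mg).
Filling from the cheapest source first is optimal under one linear minimum: $2.21.

$2.21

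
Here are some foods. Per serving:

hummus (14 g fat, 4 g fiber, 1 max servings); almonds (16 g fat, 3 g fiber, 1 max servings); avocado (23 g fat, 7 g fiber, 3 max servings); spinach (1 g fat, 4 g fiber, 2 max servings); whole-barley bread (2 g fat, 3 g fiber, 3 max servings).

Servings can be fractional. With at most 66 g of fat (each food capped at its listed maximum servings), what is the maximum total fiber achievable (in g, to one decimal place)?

Fiber per g fat: spinach 4, whole-barley bread 1.5, avocado 0.3043, hummus 0.2857, almonds 0.1875.
Take 2 servings of spinach: uses 2 g fat, +8.0 g fiber (running total 8.0 g).
Take 3 servings of whole-barley bread: uses 6 g fat, +9.0 g fiber (running total 17.0 g).
Take 2.522 servings of avocado: uses 58 g fat, +17.7 g fiber (running total 34.7 g).
Greedy by best ratio exhausts the fat allowance optimally: 34.7 g.

34.7 g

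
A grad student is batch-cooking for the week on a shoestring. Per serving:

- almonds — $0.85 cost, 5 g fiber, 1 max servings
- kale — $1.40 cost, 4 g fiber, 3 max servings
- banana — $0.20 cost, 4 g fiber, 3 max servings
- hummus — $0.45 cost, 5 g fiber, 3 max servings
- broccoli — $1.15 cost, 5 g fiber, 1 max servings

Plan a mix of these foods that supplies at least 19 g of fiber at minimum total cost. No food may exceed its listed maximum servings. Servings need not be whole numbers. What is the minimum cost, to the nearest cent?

Cost per g of fiber: banana $0.0500, hummus $0.0900, almonds $0.1700, broccoli $0.2300, kale $0.3500.
Take 3 servings of banana: +12.0 g fiber for $0.60 (total $0.60, still need 7.0 g).
Take 1.4 servings of hummus: +7.0 g fiber for $0.63 (total $1.23, still need 0.0 g).
Greedy by cheapest-per-g is optimal for a single linear constraint, so the minimum cost is $1.23.

$1.23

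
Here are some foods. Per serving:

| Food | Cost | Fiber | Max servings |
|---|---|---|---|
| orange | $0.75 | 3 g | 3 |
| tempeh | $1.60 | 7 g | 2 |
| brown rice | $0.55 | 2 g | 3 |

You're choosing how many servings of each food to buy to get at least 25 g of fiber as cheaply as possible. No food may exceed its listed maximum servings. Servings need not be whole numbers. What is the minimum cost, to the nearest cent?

Cost per g of fiber: tempeh $0.2286, orange $0.2500, brown rice $0.2750.
Take 2 servings of tempeh: +14.0 g fiber for $3.20 (total $3.20, still need 11.0 g).
Take 3 servings of orange: +9.0 g fiber for $2.25 (total $5.45, still need 2.0 g).
Take 1 serving of brown rice: +2.0 g fiber for $0.55 (total $6.00, still need 0.0 g).
Greedy by cheapest-per-g is optimal for a single linear constraint, so the minimum cost is $6.00.

$6.00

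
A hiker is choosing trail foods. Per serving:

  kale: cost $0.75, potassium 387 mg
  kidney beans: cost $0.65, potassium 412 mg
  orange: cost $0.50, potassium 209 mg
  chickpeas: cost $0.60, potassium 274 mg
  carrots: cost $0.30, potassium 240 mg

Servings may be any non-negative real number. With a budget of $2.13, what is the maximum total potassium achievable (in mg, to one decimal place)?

1704.0 mg

Potassium per dollar: carrots 800, kidney beans 633.8, kale 516, chickpeas 456.7, orange 418.
With no serving limits, spend the whole cost allowance on carrots: $2.13 / $0.30 × 240 mg = 1704.0 mg.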